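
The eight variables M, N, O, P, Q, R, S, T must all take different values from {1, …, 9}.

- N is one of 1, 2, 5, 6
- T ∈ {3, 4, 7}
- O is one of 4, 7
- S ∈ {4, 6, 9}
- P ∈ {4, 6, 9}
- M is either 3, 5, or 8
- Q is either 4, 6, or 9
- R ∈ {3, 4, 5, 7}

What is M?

8

The 3 variables P, Q, S are confined to {4, 6, 9}, which locks those values in; drop them from N, O, R, T.
O must be 7 (only option left). So R, T can't be 7.
T must be 3 (only option left). Eliminate 3 elsewhere: M, R.
R must be 5 (only option left). So M, N can't be 5.
So M = 8.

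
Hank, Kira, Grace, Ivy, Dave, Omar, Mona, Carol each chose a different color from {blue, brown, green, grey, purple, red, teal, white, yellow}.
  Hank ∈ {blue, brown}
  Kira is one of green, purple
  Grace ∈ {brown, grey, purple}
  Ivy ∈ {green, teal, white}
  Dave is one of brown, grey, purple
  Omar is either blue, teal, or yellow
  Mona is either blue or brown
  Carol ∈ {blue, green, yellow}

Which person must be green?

The 8 variables draw from only 8 values {blue, brown, green, grey, purple, teal, white, yellow}, so each is used; only Ivy can be white, hence Ivy = white.
The 7 still-open variables together cover exactly {blue, brown, green, grey, purple, teal, yellow} — 7 values for 7 variables — and teal appears only in Omar's list, so Omar = teal.
Among the 6 still-open variables, yellow fits only Carol (and all 6 values in {blue, brown, green, grey, purple, yellow} must be used), so Carol = yellow.
The 5 still-open variables together cover exactly {blue, brown, green, grey, purple} — 5 values for 5 variables — and green appears only in Kira's list, so Kira = green.

Kira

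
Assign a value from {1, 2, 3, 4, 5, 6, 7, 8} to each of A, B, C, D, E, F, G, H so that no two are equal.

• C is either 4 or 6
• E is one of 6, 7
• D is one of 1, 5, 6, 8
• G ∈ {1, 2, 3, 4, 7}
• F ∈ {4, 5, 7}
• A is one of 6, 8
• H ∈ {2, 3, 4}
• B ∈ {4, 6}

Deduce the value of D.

The 2 variables B and C are confined to {4, 6}, which locks those values in; drop them from A, D, E, F, G, H.
That leaves A = 8. Eliminate 8 elsewhere: D.
That leaves E = 7. Strike 7 from F, G.
That leaves F = 5. Eliminate 5 elsewhere: D.
So D = 1.

1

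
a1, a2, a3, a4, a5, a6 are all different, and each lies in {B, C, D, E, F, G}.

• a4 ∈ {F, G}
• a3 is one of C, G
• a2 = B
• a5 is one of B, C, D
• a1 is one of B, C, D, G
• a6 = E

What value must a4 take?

F

a2 has just one choice, so a2 = B. So a1, a5 can't be B.
a6 has just one choice, so a6 = E.
The 4 still-open variables draw from only 4 values {C, D, F, G}, so each is used; only a4 can be F, hence a4 = F.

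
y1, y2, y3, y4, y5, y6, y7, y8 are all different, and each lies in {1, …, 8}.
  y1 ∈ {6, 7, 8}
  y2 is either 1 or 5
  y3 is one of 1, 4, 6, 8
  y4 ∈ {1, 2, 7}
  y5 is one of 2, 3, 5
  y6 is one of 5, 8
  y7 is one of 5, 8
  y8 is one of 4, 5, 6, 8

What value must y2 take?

1

The 8 variables draw from only 8 values {1, 2, 3, 4, 5, 6, 7, 8}, so each is used; only y5 can be 3, hence y5 = 3.
The 7 still-open variables draw from only 7 values {1, 2, 4, 5, 6, 7, 8}, so each is used; only y4 can be 2, hence y4 = 2.
The 6 still-open variables together cover exactly {1, 4, 5, 6, 7, 8} — 6 values for 6 variables — and 7 appears only in y1's list, so y1 = 7.
y6 and y7 share exactly the 2 values {5, 8}; by pigeonhole those values go to them, so strike 5, 8 from y2, y3, y8.
So y2 = 1.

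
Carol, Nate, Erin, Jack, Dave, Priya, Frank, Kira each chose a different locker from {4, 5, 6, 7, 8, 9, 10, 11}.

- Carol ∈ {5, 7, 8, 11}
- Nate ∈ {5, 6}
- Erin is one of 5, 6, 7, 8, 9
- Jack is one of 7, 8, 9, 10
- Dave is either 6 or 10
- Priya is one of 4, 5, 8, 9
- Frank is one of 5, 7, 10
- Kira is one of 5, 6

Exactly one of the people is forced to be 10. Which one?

The 8 variables draw from only 8 values {4, 5, 6, 7, 8, 9, 10, 11}, so each is used; only Priya can be 4, hence Priya = 4.
Among the 7 still-open variables, 11 fits only Carol (and all 7 values in {5, 6, 7, 8, 9, 10, 11} must be used), so Carol = 11.
Nate and Kira share exactly the 2 values {5, 6}; by pigeonhole those values go to them, so strike 5, 6 from Erin, Dave, Frank.
So 10 goes to Dave.

Dave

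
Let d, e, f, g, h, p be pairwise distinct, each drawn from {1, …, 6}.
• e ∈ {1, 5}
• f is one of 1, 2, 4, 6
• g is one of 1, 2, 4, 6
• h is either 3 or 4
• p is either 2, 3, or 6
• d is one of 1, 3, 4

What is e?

5

The 6 variables draw from only 6 values {1, 2, 3, 4, 5, 6}, so each is used; only e can be 5, hence e = 5.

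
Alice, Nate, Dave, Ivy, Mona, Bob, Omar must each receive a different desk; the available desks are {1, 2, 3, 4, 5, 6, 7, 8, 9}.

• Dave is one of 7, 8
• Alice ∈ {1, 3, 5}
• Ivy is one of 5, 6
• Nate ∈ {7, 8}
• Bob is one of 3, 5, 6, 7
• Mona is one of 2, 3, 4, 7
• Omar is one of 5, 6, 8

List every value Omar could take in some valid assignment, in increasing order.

Nate and Dave share exactly the 2 values {7, 8}; by pigeonhole those values go to them, so strike 7, 8 from Mona, Bob, Omar.
Ivy and Omar between them cover only {5, 6} — a naked pair. Remove those values from Alice, Bob.
Bob has just one choice, so Bob = 3. Eliminate 3 elsewhere: Alice, Mona.
Alice must be 1 (only option left).
No further eliminations apply; Omar can still be any of 5, 6.

5, 6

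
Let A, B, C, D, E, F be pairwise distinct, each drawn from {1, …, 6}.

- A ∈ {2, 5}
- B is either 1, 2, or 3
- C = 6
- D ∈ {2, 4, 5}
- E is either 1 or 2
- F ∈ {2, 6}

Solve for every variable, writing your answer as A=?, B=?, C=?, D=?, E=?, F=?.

C must be 6 (only option left). Eliminate 6 elsewhere: F.
F's domain is down to {2}, so F = 2. Remove 2 from A, B, D, E.
A has just one choice, so A = 5. Eliminate 5 elsewhere: D.
That leaves D = 4.
E's domain is down to {1}, so E = 1. Remove 1 from B.
B has just one choice, so B = 3.

A=5, B=3, C=6, D=4, E=1, F=2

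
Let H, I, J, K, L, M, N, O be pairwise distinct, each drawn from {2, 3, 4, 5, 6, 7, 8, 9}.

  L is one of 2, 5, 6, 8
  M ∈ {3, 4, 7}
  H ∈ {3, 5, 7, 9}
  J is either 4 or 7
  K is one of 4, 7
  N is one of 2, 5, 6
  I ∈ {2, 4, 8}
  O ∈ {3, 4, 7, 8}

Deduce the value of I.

2

Among the 8 variables, 9 fits only H (and all 8 values in {2, 3, 4, 5, 6, 7, 8, 9} must be used), so H = 9.
J and K between them cover only {4, 7} — a naked pair. Remove those values from I, M, O.
M must be 3 (only option left). Remove 3 from O.
O's domain is down to {8}, so O = 8. Remove 8 from I, L.
So I = 2.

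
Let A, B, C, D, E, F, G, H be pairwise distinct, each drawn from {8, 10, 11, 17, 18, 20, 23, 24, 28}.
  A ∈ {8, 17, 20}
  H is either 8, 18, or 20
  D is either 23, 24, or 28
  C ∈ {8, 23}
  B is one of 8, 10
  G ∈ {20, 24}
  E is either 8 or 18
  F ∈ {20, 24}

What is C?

The 8 variables draw from only 8 values {8, 10, 17, 18, 20, 23, 24, 28}, so each is used; only B can be 10, hence B = 10.
Among the 7 still-open variables, 17 fits only A (and all 7 values in {8, 17, 18, 20, 23, 24, 28} must be used), so A = 17.
Among the 6 still-open variables, 28 fits only D (and all 6 values in {8, 18, 20, 23, 24, 28} must be used), so D = 28.
Among the 5 still-open variables, 23 fits only C (and all 5 values in {8, 18, 20, 23, 24} must be used), so C = 23.

23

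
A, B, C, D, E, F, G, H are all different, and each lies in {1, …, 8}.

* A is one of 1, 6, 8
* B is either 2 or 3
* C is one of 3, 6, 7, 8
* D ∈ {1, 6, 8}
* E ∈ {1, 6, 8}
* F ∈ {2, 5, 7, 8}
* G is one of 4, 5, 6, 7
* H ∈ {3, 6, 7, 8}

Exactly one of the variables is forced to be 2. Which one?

The 8 variables draw from only 8 values {1, 2, 3, 4, 5, 6, 7, 8}, so each is used; only G can be 4, hence G = 4.
Among the 7 still-open variables, 5 fits only F (and all 7 values in {1, 2, 3, 5, 6, 7, 8} must be used), so F = 5.
Among the 6 still-open variables, 2 fits only B (and all 6 values in {1, 2, 3, 6, 7, 8} must be used), so B = 2.

B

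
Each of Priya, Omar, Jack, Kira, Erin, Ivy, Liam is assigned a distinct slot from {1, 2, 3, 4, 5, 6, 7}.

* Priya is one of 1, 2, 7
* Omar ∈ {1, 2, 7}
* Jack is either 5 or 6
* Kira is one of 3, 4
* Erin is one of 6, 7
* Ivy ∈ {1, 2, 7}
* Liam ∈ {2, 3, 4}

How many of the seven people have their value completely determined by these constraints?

Among the 7 variables, 5 fits only Jack (and all 7 values in {1, 2, 3, 4, 5, 6, 7} must be used), so Jack = 5.
The 6 still-open variables draw from only 6 values {1, 2, 3, 4, 6, 7}, so each is used; only Erin can be 6, hence Erin = 6.
The 3 variables Priya, Omar, Ivy are confined to {1, 2, 7}, which locks those values in; drop them from Liam.
Determined: Jack=5, Erin=6. The other people each still have more than one consistent value. That makes 2.

2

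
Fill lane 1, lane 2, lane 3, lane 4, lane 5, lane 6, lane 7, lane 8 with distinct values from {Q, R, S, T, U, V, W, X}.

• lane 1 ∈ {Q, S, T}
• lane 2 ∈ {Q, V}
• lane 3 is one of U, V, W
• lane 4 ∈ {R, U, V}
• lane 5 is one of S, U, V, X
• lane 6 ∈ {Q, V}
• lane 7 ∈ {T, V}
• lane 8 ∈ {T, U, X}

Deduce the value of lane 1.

S

The 8 variables draw from only 8 values {Q, R, S, T, U, V, W, X}, so each is used; only lane 4 can be R, hence lane 4 = R.
Among the 7 still-open variables, W fits only lane 3 (and all 7 values in {Q, S, T, U, V, W, X} must be used), so lane 3 = W.
The 2 variables lane 2 and lane 6 are confined to {Q, V}, which locks those values in; drop them from lane 1, lane 5, lane 7.
lane 7 must be T (only option left). Strike T from lane 1, lane 8.
So lane 1 = S.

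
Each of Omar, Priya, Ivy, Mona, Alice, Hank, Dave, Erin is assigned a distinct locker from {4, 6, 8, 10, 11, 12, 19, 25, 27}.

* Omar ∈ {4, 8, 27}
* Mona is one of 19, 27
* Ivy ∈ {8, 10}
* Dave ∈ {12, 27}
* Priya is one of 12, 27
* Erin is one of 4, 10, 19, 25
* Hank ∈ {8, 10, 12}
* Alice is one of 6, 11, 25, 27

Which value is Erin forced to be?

Priya and Dave between them cover only {12, 27} — a naked pair. Remove those values from Omar, Mona, Alice, Hank.
That leaves Mona = 19. Strike 19 from Erin.
Ivy and Hank share exactly the 2 values {8, 10}; by pigeonhole those values go to them, so strike 8, 10 from Omar, Erin.
Omar's domain is down to {4}, so Omar = 4. Strike 4 from Erin.
So Erin = 25.

25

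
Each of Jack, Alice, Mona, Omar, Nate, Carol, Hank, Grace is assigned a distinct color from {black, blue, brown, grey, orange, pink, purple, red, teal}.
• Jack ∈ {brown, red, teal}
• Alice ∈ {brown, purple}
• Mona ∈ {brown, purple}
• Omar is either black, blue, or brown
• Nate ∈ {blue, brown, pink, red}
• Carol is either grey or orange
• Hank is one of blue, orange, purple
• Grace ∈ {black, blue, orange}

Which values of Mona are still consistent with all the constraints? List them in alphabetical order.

brown, purple

Alice and Mona between them cover only {brown, purple} — a naked pair. Remove those values from Jack, Omar, Nate, Hank.
The 3 variables Omar, Hank, Grace are confined to {black, blue, orange}, which locks those values in; drop them from Nate, Carol.
Carol's domain is down to {grey}, so Carol = grey.
No further eliminations apply; Mona can still be any of brown, purple.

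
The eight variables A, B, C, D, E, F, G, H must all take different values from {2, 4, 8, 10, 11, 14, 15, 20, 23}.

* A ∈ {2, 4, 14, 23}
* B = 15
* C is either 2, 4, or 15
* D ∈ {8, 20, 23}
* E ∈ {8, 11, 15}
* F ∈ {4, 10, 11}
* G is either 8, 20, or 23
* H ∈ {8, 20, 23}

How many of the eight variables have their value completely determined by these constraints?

B must be 15 (only option left). Remove 15 from C, E.
The 3 variables D, G, H are confined to {8, 20, 23}, which locks those values in; drop them from A, E.
E must be 11 (only option left). Strike 11 from F.
Determined: B=15, E=11. The other variables each still have more than one consistent value. That makes 2.

2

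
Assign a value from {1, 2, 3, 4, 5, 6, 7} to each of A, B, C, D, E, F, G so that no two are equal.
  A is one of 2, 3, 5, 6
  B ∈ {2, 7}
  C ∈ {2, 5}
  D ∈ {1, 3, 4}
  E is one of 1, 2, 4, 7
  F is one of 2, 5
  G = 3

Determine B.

G must be 3 (only option left). Strike 3 from A, D.
The 6 still-open variables together cover exactly {1, 2, 4, 5, 6, 7} — 6 values for 6 variables — and 6 appears only in A's list, so A = 6.
The 2 variables C and F are confined to {2, 5}, which locks those values in; drop them from B, E.
So B = 7.

7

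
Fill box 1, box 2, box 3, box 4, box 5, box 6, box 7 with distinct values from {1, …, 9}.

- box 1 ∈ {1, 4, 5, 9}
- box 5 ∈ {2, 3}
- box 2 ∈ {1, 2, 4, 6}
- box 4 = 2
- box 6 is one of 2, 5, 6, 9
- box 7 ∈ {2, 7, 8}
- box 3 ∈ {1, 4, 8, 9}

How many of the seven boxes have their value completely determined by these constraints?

2

box 4 has just one choice, so box 4 = 2. So box 2, box 5, box 6, box 7 can't be 2.
box 5's domain is down to {3}, so box 5 = 3.
Determined: box 4=2, box 5=3. The other boxes each still have more than one consistent value. That makes 2.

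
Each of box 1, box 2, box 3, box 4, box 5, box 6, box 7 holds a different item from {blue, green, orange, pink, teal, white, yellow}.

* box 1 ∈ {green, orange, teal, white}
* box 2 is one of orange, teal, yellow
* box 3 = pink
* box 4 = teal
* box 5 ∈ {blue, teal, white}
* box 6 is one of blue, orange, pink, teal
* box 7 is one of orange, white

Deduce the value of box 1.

box 3 has just one choice, so box 3 = pink. So box 6 can't be pink.
box 4's domain is down to {teal}, so box 4 = teal. Remove teal from box 1, box 2, box 5, box 6.
The 5 still-open variables together cover exactly {blue, green, orange, white, yellow} — 5 values for 5 variables — and green appears only in box 1's list, so box 1 = green.

green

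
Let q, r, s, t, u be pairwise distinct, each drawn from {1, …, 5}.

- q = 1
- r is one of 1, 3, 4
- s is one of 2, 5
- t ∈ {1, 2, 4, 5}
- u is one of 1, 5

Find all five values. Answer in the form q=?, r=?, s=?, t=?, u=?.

q has just one choice, so q = 1. Eliminate 1 elsewhere: r, t, u.
u has just one choice, so u = 5. So s, t can't be 5.
s's domain is down to {2}, so s = 2. So t can't be 2.
t has just one choice, so t = 4. Eliminate 4 elsewhere: r.
That leaves r = 3.

q=1, r=3, s=2, t=4, u=5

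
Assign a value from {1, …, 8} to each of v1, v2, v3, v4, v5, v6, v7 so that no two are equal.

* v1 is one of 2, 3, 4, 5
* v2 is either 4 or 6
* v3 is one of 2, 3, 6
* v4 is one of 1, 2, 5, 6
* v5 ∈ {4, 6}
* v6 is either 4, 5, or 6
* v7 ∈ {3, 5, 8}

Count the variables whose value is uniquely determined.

3

Among the 7 variables, 1 fits only v4 (and all 7 values in {1, 2, 3, 4, 5, 6, 8} must be used), so v4 = 1.
The 6 still-open variables together cover exactly {2, 3, 4, 5, 6, 8} — 6 values for 6 variables — and 8 appears only in v7's list, so v7 = 8.
v2 and v5 share exactly the 2 values {4, 6}; by pigeonhole those values go to them, so strike 4, 6 from v1, v3, v6.
v6's domain is down to {5}, so v6 = 5. So v1 can't be 5.
Determined: v4=1, v6=5, v7=8. The other variables each still have more than one consistent value. That makes 3.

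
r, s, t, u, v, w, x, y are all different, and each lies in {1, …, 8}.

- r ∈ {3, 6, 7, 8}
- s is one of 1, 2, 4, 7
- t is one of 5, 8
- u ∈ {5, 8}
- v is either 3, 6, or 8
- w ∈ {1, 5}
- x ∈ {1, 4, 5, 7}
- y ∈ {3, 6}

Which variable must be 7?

The 8 variables draw from only 8 values {1, 2, 3, 4, 5, 6, 7, 8}, so each is used; only s can be 2, hence s = 2.
Among the 7 still-open variables, 4 fits only x (and all 7 values in {1, 3, 4, 5, 6, 7, 8} must be used), so x = 4.
The 6 still-open variables draw from only 6 values {1, 3, 5, 6, 7, 8}, so each is used; only w can be 1, hence w = 1.
Among the 5 still-open variables, 7 fits only r (and all 5 values in {3, 5, 6, 7, 8} must be used), so r = 7.

r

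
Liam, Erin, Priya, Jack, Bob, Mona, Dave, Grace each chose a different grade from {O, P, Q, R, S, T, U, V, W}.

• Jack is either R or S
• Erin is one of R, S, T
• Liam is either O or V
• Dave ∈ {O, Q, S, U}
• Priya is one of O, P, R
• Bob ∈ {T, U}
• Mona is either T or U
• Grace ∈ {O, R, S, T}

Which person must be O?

The 8 variables draw from only 8 values {O, P, Q, R, S, T, U, V}, so each is used; only Priya can be P, hence Priya = P.
The 7 still-open variables together cover exactly {O, Q, R, S, T, U, V} — 7 values for 7 variables — and Q appears only in Dave's list, so Dave = Q.
The 6 still-open variables together cover exactly {O, R, S, T, U, V} — 6 values for 6 variables — and V appears only in Liam's list, so Liam = V.
Among the 5 still-open variables, O fits only Grace (and all 5 values in {O, R, S, T, U} must be used), so Grace = O.

Grace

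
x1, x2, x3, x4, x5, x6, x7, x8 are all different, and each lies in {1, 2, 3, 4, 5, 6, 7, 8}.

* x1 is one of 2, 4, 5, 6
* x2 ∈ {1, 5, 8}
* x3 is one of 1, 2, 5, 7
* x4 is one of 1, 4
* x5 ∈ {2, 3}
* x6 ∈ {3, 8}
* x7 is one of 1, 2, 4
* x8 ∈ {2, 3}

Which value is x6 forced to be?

The 8 variables together cover exactly {1, 2, 3, 4, 5, 6, 7, 8} — 8 values for 8 variables — and 6 appears only in x1's list, so x1 = 6.
The 7 still-open variables draw from only 7 values {1, 2, 3, 4, 5, 7, 8}, so each is used; only x3 can be 7, hence x3 = 7.
The 6 still-open variables together cover exactly {1, 2, 3, 4, 5, 8} — 6 values for 6 variables — and 5 appears only in x2's list, so x2 = 5.
The 5 still-open variables draw from only 5 values {1, 2, 3, 4, 8}, so each is used; only x6 can be 8, hence x6 = 8.

8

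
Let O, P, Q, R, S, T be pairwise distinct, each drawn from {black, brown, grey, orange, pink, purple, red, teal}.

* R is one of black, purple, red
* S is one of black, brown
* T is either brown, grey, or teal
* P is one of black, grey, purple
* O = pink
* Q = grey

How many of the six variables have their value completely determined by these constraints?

2

O's domain is down to {pink}, so O = pink.
Q has just one choice, so Q = grey. Eliminate grey elsewhere: P, T.
Determined: O=pink, Q=grey. The other variables each still have more than one consistent value. That makes 2.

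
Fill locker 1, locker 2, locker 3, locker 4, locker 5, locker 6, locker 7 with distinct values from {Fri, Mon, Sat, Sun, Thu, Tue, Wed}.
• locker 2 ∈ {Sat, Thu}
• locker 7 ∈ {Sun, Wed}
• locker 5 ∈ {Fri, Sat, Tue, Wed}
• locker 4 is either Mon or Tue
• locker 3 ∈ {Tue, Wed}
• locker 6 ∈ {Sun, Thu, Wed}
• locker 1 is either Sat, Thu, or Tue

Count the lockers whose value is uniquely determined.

2

The 7 variables draw from only 7 values {Fri, Mon, Sat, Sun, Thu, Tue, Wed}, so each is used; only locker 5 can be Fri, hence locker 5 = Fri.
The 6 still-open variables draw from only 6 values {Mon, Sat, Sun, Thu, Tue, Wed}, so each is used; only locker 4 can be Mon, hence locker 4 = Mon.
Determined: locker 4=Mon, locker 5=Fri. The other lockers each still have more than one consistent value. That makes 2.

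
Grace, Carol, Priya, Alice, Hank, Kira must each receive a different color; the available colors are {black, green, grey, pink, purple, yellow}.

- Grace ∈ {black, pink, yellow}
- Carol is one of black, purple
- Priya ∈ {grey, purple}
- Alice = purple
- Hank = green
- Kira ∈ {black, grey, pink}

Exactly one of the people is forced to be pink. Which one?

Alice's domain is down to {purple}, so Alice = purple. Strike purple from Carol, Priya.
Hank's domain is down to {green}, so Hank = green.
Carol has just one choice, so Carol = black. Strike black from Grace, Kira.
Priya must be grey (only option left). Remove grey from Kira.
So pink goes to Kira.

Kira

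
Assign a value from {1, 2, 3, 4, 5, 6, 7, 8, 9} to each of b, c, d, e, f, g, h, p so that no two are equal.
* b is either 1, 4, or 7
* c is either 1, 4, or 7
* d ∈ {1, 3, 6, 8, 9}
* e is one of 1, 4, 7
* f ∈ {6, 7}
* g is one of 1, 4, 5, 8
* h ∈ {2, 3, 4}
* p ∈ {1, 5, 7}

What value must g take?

8

The 3 variables b, c, e are confined to {1, 4, 7}, which locks those values in; drop them from d, f, g, h, p.
f has just one choice, so f = 6. Eliminate 6 elsewhere: d.
That leaves p = 5. Eliminate 5 elsewhere: g.
So g = 8.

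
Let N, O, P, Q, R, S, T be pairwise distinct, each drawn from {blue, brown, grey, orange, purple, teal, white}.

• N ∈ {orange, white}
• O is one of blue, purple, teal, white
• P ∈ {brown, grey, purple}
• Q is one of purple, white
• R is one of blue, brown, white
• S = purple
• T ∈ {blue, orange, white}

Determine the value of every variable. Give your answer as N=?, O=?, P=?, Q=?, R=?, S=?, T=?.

S must be purple (only option left). So O, P, Q can't be purple.
That leaves Q = white. Strike white from N, O, R, T.
N must be orange (only option left). Strike orange from T.
T's domain is down to {blue}, so T = blue. Remove blue from O, R.
O must be teal (only option left).
R's domain is down to {brown}, so R = brown. So P can't be brown.
That leaves P = grey.

N=orange, O=teal, P=grey, Q=white, R=brown, S=purple, T=blue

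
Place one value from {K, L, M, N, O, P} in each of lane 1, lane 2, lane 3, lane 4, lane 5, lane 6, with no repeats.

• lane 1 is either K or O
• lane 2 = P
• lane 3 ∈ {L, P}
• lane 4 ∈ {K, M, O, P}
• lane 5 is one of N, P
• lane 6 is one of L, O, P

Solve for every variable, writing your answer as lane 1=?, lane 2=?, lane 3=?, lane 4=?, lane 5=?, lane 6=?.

lane 2 must be P (only option left). Strike P from lane 3, lane 4, lane 5, lane 6.
lane 3 must be L (only option left). Eliminate L elsewhere: lane 6.
lane 5 must be N (only option left).
lane 6 must be O (only option left). Strike O from lane 1, lane 4.
lane 1's domain is down to {K}, so lane 1 = K. Remove K from lane 4.
lane 4's domain is down to {M}, so lane 4 = M.

lane 1=K, lane 2=P, lane 3=L, lane 4=M, lane 5=N, lane 6=O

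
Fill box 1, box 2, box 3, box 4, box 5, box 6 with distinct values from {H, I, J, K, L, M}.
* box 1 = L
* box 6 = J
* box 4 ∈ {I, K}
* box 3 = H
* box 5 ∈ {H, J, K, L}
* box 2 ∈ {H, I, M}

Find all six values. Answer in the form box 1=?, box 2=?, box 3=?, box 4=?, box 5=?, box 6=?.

box 1=L, box 2=M, box 3=H, box 4=I, box 5=K, box 6=J

box 1 has just one choice, so box 1 = L. Strike L from box 5.
That leaves box 3 = H. Strike H from box 2, box 5.
That leaves box 6 = J. Eliminate J elsewhere: box 5.
box 5 must be K (only option left). Eliminate K elsewhere: box 4.
box 4 must be I (only option left). Eliminate I elsewhere: box 2.
box 2 has just one choice, so box 2 = M.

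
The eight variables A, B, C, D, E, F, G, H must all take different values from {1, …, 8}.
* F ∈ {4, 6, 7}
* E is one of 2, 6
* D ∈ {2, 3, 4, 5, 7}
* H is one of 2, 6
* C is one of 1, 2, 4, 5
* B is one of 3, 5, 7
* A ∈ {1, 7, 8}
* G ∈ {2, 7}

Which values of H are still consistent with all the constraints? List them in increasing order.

The 8 variables draw from only 8 values {1, 2, 3, 4, 5, 6, 7, 8}, so each is used; only A can be 8, hence A = 8.
The 7 still-open variables together cover exactly {1, 2, 3, 4, 5, 6, 7} — 7 values for 7 variables — and 1 appears only in C's list, so C = 1.
E and H between them cover only {2, 6} — a naked pair. Remove those values from D, F, G.
G must be 7 (only option left). So B, D, F can't be 7.
F's domain is down to {4}, so F = 4. So D can't be 4.
No further eliminations apply; H can still be any of 2, 6.

2, 6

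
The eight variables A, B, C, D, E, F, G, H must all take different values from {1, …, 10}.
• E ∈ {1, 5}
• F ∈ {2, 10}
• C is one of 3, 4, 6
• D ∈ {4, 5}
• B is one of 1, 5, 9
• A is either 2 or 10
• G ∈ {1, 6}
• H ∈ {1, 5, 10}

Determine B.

9

Among the 8 variables, 3 fits only C (and all 8 values in {1, 2, 3, 4, 5, 6, 9, 10} must be used), so C = 3.
Among the 7 still-open variables, 4 fits only D (and all 7 values in {1, 2, 4, 5, 6, 9, 10} must be used), so D = 4.
The 6 still-open variables draw from only 6 values {1, 2, 5, 6, 9, 10}, so each is used; only G can be 6, hence G = 6.
The 5 still-open variables draw from only 5 values {1, 2, 5, 9, 10}, so each is used; only B can be 9, hence B = 9.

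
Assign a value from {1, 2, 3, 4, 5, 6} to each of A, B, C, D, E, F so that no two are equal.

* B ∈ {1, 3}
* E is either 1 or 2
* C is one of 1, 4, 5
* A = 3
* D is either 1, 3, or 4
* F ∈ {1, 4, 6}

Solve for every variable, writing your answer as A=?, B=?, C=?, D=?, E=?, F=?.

A=3, B=1, C=5, D=4, E=2, F=6

A has just one choice, so A = 3. Strike 3 from B, D.
B has just one choice, so B = 1. Remove 1 from C, D, E, F.
D's domain is down to {4}, so D = 4. So C, F can't be 4.
E's domain is down to {2}, so E = 2.
F must be 6 (only option left).
C has just one choice, so C = 5.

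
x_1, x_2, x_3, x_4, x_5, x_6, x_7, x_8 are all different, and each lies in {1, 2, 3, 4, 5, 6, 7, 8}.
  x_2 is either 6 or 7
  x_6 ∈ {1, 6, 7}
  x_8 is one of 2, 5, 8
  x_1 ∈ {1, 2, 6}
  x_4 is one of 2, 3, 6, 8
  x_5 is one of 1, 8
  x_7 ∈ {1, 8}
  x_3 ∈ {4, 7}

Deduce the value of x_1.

2

The 8 variables together cover exactly {1, 2, 3, 4, 5, 6, 7, 8} — 8 values for 8 variables — and 3 appears only in x_4's list, so x_4 = 3.
Among the 7 still-open variables, 4 fits only x_3 (and all 7 values in {1, 2, 4, 5, 6, 7, 8} must be used), so x_3 = 4.
The 6 still-open variables draw from only 6 values {1, 2, 5, 6, 7, 8}, so each is used; only x_8 can be 5, hence x_8 = 5.
The 5 still-open variables draw from only 5 values {1, 2, 6, 7, 8}, so each is used; only x_1 can be 2, hence x_1 = 2.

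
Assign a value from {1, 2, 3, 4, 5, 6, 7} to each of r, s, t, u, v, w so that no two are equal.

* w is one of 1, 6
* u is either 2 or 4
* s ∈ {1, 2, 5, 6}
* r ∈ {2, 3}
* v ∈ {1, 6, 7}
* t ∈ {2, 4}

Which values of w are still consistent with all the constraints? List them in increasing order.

1, 6

The 2 variables t and u are confined to {2, 4}, which locks those values in; drop them from r, s.
r has just one choice, so r = 3.
No further eliminations apply; w can still be any of 1, 6.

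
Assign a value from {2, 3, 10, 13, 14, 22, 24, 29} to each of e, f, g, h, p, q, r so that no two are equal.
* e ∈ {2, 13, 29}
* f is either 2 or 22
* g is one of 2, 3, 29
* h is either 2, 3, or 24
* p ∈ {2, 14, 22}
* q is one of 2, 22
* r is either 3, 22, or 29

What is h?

24

Among the 7 variables, 13 fits only e (and all 7 values in {2, 3, 13, 14, 22, 24, 29} must be used), so e = 13.
The 6 still-open variables draw from only 6 values {2, 3, 14, 22, 24, 29}, so each is used; only p can be 14, hence p = 14.
Among the 5 still-open variables, 24 fits only h (and all 5 values in {2, 3, 22, 24, 29} must be used), so h = 24.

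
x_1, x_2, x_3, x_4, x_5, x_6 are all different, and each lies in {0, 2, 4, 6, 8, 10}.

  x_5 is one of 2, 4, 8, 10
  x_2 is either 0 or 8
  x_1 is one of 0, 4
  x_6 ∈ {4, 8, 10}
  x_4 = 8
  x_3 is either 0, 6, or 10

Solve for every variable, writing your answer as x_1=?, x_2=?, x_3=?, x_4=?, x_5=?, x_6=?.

x_1=4, x_2=0, x_3=6, x_4=8, x_5=2, x_6=10

x_4 has just one choice, so x_4 = 8. Strike 8 from x_2, x_5, x_6.
x_2 must be 0 (only option left). Strike 0 from x_1, x_3.
x_1 has just one choice, so x_1 = 4. Remove 4 from x_5, x_6.
x_6's domain is down to {10}, so x_6 = 10. Remove 10 from x_3, x_5.
x_3's domain is down to {6}, so x_3 = 6.
x_5 must be 2 (only option left).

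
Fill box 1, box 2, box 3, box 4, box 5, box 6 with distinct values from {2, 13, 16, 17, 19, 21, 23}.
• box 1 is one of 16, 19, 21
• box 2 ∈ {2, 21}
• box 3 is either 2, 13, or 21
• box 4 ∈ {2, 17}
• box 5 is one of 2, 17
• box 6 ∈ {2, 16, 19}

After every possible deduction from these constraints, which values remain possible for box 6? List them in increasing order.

16, 19

Among the 6 variables, 13 fits only box 3 (and all 6 values in {2, 13, 16, 17, 19, 21} must be used), so box 3 = 13.
box 4 and box 5 share exactly the 2 values {2, 17}; by pigeonhole those values go to them, so strike 2, 17 from box 2, box 6.
box 2's domain is down to {21}, so box 2 = 21. So box 1 can't be 21.
No further eliminations apply; box 6 can still be any of 16, 19.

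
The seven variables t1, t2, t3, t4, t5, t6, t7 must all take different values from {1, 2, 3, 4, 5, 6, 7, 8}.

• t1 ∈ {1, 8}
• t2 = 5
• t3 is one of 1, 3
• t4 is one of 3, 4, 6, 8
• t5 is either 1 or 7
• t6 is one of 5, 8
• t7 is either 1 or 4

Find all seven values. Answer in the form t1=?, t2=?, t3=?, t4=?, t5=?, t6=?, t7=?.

t1=1, t2=5, t3=3, t4=6, t5=7, t6=8, t7=4

t2 must be 5 (only option left). So t6 can't be 5.
t6's domain is down to {8}, so t6 = 8. So t1, t4 can't be 8.
t1 must be 1 (only option left). Eliminate 1 elsewhere: t3, t5, t7.
t3's domain is down to {3}, so t3 = 3. Strike 3 from t4.
t5's domain is down to {7}, so t5 = 7.
That leaves t7 = 4. Strike 4 from t4.
t4 must be 6 (only option left).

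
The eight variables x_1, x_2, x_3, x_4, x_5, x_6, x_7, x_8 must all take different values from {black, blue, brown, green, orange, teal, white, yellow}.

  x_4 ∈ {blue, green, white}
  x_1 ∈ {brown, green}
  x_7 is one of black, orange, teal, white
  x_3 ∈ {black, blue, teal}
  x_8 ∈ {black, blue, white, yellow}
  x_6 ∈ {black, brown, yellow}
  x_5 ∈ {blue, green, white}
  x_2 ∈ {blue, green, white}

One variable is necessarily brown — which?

x_1

The 8 variables together cover exactly {black, blue, brown, green, orange, teal, white, yellow} — 8 values for 8 variables — and orange appears only in x_7's list, so x_7 = orange.
The 7 still-open variables together cover exactly {black, blue, brown, green, teal, white, yellow} — 7 values for 7 variables — and teal appears only in x_3's list, so x_3 = teal.
x_2, x_4, x_5 between them cover only {blue, green, white} — a naked triple. Remove those values from x_1, x_8.
So brown goes to x_1.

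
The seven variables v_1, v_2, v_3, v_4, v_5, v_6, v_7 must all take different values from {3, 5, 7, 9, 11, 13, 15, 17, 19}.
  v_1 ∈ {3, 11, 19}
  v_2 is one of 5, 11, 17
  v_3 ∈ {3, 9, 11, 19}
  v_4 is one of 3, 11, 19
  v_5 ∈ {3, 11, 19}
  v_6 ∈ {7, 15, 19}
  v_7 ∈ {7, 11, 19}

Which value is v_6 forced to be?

The 3 variables v_1, v_4, v_5 are confined to {3, 11, 19}, which locks those values in; drop them from v_2, v_3, v_6, v_7.
v_3's domain is down to {9}, so v_3 = 9.
v_7 must be 7 (only option left). Remove 7 from v_6.
So v_6 = 15.

15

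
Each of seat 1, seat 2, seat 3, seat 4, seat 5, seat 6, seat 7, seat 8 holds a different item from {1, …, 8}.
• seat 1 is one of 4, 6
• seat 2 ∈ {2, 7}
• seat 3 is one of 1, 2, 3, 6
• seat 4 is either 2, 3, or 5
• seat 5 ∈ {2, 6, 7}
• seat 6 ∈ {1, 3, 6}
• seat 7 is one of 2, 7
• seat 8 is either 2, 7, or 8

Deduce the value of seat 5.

Among the 8 variables, 4 fits only seat 1 (and all 8 values in {1, 2, 3, 4, 5, 6, 7, 8} must be used), so seat 1 = 4.
The 7 still-open variables draw from only 7 values {1, 2, 3, 5, 6, 7, 8}, so each is used; only seat 4 can be 5, hence seat 4 = 5.
The 6 still-open variables draw from only 6 values {1, 2, 3, 6, 7, 8}, so each is used; only seat 8 can be 8, hence seat 8 = 8.
seat 2 and seat 7 share exactly the 2 values {2, 7}; by pigeonhole those values go to them, so strike 2, 7 from seat 3, seat 5.
So seat 5 = 6.

6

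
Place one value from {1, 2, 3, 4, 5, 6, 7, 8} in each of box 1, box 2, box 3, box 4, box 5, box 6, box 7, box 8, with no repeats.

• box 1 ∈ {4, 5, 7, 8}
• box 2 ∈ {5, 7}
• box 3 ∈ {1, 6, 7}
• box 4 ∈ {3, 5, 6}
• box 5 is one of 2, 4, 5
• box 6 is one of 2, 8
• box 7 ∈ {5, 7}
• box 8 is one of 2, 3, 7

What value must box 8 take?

3

The 8 variables together cover exactly {1, 2, 3, 4, 5, 6, 7, 8} — 8 values for 8 variables — and 1 appears only in box 3's list, so box 3 = 1.
Among the 7 still-open variables, 6 fits only box 4 (and all 7 values in {2, 3, 4, 5, 6, 7, 8} must be used), so box 4 = 6.
Among the 6 still-open variables, 3 fits only box 8 (and all 6 values in {2, 3, 4, 5, 7, 8} must be used), so box 8 = 3.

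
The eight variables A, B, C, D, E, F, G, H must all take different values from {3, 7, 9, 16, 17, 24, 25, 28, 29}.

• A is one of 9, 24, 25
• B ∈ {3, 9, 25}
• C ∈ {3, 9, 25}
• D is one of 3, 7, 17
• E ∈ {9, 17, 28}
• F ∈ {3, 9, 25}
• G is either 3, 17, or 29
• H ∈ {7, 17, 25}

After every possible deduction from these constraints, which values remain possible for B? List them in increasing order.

3, 9, 25

The 8 variables draw from only 8 values {3, 7, 9, 17, 24, 25, 28, 29}, so each is used; only A can be 24, hence A = 24.
The 7 still-open variables draw from only 7 values {3, 7, 9, 17, 25, 28, 29}, so each is used; only E can be 28, hence E = 28.
The 6 still-open variables draw from only 6 values {3, 7, 9, 17, 25, 29}, so each is used; only G can be 29, hence G = 29.
The 3 variables B, C, F are confined to {3, 9, 25}, which locks those values in; drop them from D, H.
No further eliminations apply; B can still be any of 3, 9, 25.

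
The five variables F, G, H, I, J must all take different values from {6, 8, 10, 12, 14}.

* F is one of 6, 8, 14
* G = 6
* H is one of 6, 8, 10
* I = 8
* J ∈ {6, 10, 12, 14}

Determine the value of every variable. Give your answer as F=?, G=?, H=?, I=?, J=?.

G's domain is down to {6}, so G = 6. Strike 6 from F, H, J.
I must be 8 (only option left). Eliminate 8 elsewhere: F, H.
That leaves F = 14. So J can't be 14.
H's domain is down to {10}, so H = 10. Strike 10 from J.
J must be 12 (only option left).

F=14, G=6, H=10, I=8, J=12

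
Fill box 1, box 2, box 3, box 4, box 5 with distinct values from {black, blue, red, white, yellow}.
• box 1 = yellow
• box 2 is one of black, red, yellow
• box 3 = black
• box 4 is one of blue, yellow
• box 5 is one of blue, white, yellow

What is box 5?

white

box 1's domain is down to {yellow}, so box 1 = yellow. Eliminate yellow elsewhere: box 2, box 4, box 5.
box 3 must be black (only option left). So box 2 can't be black.
That leaves box 4 = blue. Remove blue from box 5.
So box 5 = white.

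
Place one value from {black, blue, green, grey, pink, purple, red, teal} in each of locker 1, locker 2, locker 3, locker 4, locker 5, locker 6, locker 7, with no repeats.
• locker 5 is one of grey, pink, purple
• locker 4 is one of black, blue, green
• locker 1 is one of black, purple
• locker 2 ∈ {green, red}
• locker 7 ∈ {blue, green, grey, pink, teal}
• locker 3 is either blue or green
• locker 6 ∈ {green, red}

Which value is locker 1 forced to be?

locker 2 and locker 6 between them cover only {green, red} — a naked pair. Remove those values from locker 3, locker 4, locker 7.
locker 3's domain is down to {blue}, so locker 3 = blue. Eliminate blue elsewhere: locker 4, locker 7.
locker 4's domain is down to {black}, so locker 4 = black. Remove black from locker 1.
So locker 1 = purple.

purple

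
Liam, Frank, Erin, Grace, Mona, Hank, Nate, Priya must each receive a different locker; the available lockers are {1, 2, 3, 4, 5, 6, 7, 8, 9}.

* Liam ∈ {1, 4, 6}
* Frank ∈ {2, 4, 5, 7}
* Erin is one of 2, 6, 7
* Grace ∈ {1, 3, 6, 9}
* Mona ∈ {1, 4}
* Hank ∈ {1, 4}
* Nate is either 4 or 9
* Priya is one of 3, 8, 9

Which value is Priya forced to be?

Mona and Hank share exactly the 2 values {1, 4}; by pigeonhole those values go to them, so strike 1, 4 from Liam, Frank, Grace, Nate.
That leaves Liam = 6. Eliminate 6 elsewhere: Erin, Grace.
Nate has just one choice, so Nate = 9. Eliminate 9 elsewhere: Grace, Priya.
That leaves Grace = 3. Eliminate 3 elsewhere: Priya.
So Priya = 8.

8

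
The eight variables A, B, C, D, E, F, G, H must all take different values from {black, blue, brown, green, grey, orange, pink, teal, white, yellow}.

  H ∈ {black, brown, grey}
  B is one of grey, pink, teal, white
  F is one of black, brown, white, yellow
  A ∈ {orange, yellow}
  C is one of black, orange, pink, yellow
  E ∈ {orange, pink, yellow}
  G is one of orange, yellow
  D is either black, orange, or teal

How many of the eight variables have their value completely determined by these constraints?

3

A and G between them cover only {orange, yellow} — a naked pair. Remove those values from C, D, E, F.
E must be pink (only option left). Strike pink from B, C.
C must be black (only option left). Strike black from D, F, H.
D's domain is down to {teal}, so D = teal. So B can't be teal.
Determined: C=black, D=teal, E=pink. The other variables each still have more than one consistent value. That makes 3.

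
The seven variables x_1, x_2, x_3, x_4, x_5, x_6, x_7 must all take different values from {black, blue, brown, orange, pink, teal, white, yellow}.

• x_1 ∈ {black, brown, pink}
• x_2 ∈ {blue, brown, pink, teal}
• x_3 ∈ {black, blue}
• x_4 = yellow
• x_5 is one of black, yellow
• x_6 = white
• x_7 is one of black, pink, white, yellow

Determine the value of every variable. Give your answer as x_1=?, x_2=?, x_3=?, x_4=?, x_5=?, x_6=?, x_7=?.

x_4 has just one choice, so x_4 = yellow. Strike yellow from x_5, x_7.
x_5's domain is down to {black}, so x_5 = black. Remove black from x_1, x_3, x_7.
x_6's domain is down to {white}, so x_6 = white. Eliminate white elsewhere: x_7.
x_7's domain is down to {pink}, so x_7 = pink. Eliminate pink elsewhere: x_1, x_2.
x_1 must be brown (only option left). So x_2 can't be brown.
x_3 must be blue (only option left). So x_2 can't be blue.
x_2 has just one choice, so x_2 = teal.

x_1=brown, x_2=teal, x_3=blue, x_4=yellow, x_5=black, x_6=white, x_7=pink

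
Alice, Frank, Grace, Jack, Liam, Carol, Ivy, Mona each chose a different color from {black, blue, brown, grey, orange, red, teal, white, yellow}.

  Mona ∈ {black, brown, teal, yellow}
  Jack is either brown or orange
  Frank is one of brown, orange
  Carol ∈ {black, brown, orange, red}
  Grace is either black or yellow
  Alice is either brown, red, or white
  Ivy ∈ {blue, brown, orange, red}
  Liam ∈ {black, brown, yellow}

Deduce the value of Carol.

The 8 variables draw from only 8 values {black, blue, brown, orange, red, teal, white, yellow}, so each is used; only Ivy can be blue, hence Ivy = blue.
The 7 still-open variables draw from only 7 values {black, brown, orange, red, teal, white, yellow}, so each is used; only Mona can be teal, hence Mona = teal.
The 6 still-open variables together cover exactly {black, brown, orange, red, white, yellow} — 6 values for 6 variables — and white appears only in Alice's list, so Alice = white.
Among the 5 still-open variables, red fits only Carol (and all 5 values in {black, brown, orange, red, yellow} must be used), so Carol = red.

red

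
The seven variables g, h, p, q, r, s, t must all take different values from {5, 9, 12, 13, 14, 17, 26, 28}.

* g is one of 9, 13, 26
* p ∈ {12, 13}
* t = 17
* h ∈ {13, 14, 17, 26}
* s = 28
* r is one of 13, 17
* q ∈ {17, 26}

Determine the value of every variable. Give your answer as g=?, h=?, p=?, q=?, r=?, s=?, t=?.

s's domain is down to {28}, so s = 28.
t's domain is down to {17}, so t = 17. Strike 17 from h, q, r.
That leaves q = 26. Eliminate 26 elsewhere: g, h.
r must be 13 (only option left). Strike 13 from g, h, p.
g must be 9 (only option left).
h must be 14 (only option left).
That leaves p = 12.

g=9, h=14, p=12, q=26, r=13, s=28, t=17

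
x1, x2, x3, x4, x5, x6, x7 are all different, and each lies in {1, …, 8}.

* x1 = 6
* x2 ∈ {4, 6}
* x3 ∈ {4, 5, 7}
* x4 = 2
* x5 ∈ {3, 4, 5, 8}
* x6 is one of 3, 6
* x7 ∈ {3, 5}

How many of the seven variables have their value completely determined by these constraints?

7

x1 has just one choice, so x1 = 6. Eliminate 6 elsewhere: x2, x6.
x2's domain is down to {4}, so x2 = 4. So x3, x5 can't be 4.
x4's domain is down to {2}, so x4 = 2.
x6's domain is down to {3}, so x6 = 3. Eliminate 3 elsewhere: x5, x7.
That leaves x7 = 5. Remove 5 from x3, x5.
x3 has just one choice, so x3 = 7.
x5 must be 8 (only option left).
Every variable is fixed: x1=6, x2=4, x3=7, x4=2, x5=8, x6=3, x7=5. That makes 7.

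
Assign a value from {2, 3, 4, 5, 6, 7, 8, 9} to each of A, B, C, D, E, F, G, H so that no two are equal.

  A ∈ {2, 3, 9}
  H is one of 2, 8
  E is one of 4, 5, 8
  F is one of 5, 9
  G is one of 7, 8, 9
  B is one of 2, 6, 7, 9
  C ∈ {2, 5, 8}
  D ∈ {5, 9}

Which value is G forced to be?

7

The 8 variables draw from only 8 values {2, 3, 4, 5, 6, 7, 8, 9}, so each is used; only A can be 3, hence A = 3.
The 7 still-open variables together cover exactly {2, 4, 5, 6, 7, 8, 9} — 7 values for 7 variables — and 4 appears only in E's list, so E = 4.
The 6 still-open variables draw from only 6 values {2, 5, 6, 7, 8, 9}, so each is used; only B can be 6, hence B = 6.
The 5 still-open variables draw from only 5 values {2, 5, 7, 8, 9}, so each is used; only G can be 7, hence G = 7.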